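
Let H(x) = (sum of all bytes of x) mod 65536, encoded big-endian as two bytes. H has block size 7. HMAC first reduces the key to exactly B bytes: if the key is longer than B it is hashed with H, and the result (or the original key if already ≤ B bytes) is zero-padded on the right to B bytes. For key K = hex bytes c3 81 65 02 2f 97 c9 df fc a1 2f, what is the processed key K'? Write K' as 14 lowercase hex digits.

05e50000000000

|K| = 11 > B = 7, so first hash the key.
H(K): sum = 195+129+101+2+47+151+201+223+252+161+47 = 1509 → 05 e5.
Zero-pad H(K) = 05 e5 to 7 bytes: K' = 05 e5 00 00 00 00 00.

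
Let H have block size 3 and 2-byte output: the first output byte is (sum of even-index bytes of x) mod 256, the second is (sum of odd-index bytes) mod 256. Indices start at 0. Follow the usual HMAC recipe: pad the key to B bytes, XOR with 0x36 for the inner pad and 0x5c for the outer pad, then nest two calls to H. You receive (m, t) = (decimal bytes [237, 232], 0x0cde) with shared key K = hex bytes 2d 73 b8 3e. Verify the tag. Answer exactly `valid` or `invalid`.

Key hex bytes 2d 73 b8 3e is 4 bytes > B = 3, so hash it first: H(key) = e5 b1, then zero-pad to 3 bytes: K' = e5 b1 00.
K' ⊕ ipad = d3 87 36; K' ⊕ opad = b9 ed 5c.
Inner hash: even-index sum = 497 mod 256 = 241; odd-index sum = 372 mod 256 = 116 → f1 74.
Outer hash (recomputed tag): even-index sum = 393 mod 256 = 137; odd-index sum = 478 mod 256 = 222 → 89 de.
Recomputed tag = 89de; claimed = 0cde → mismatch.

invalid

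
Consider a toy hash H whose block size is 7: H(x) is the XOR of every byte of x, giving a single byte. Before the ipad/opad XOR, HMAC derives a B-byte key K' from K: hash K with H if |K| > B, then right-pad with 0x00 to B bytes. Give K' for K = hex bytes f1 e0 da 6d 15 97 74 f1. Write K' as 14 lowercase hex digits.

a1000000000000

|K| = 8 > B = 7, so first hash the key.
H(K): XOR f1⊕e0⊕da⊕6d⊕15⊕97⊕74⊕f1 = a1.
Zero-pad H(K) = a1 to 7 bytes: K' = a1 00 00 00 00 00 00.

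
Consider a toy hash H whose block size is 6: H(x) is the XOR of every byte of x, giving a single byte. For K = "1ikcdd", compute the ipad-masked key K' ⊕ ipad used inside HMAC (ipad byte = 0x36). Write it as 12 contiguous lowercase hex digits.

Key "1ikcdd" = 31 69 6b 63 64 64 is exactly B = 6 bytes: K' = 31 69 6b 63 64 64.
XOR each byte with 0x36: 31⊕36=07, 69⊕36=5f, 6b⊕36=5d, 63⊕36=55, 64⊕36=52, 64⊕36=52.

075f5d555252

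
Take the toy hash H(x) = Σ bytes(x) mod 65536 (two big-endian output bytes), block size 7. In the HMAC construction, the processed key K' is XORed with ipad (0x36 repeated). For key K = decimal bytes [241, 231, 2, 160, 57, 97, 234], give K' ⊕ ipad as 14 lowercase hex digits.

Key decimal bytes [241, 231, 2, 160, 57, 97, 234] = f1 e7 02 a0 39 61 ea is exactly B = 7 bytes: K' = f1 e7 02 a0 39 61 ea.
XOR each byte with 0x36: f1⊕36=c7, e7⊕36=d1, 02⊕36=34, a0⊕36=96, 39⊕36=0f, 61⊕36=57, ea⊕36=dc.

c7d134960f57dc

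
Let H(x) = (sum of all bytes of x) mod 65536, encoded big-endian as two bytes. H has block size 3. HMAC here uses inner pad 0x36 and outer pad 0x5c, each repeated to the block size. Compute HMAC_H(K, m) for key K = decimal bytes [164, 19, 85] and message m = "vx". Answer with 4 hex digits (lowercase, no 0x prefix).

Key decimal bytes [164, 19, 85] = a4 13 55 is exactly B = 3 bytes: K' = a4 13 55.
K' ⊕ ipad = 92 25 63.  K' ⊕ opad = f8 4f 09.
Inner input = (K'⊕ipad) ∥ m = 92 25 63 ∥ 76 78.
Inner hash: sum = 146+37+99+118+120 = 520 → 02 08.
Outer input = (K'⊕opad) ∥ inner = f8 4f 09 ∥ 02 08.
Outer hash (tag): sum = 248+79+9+2+8 = 346 → 01 5a.

015a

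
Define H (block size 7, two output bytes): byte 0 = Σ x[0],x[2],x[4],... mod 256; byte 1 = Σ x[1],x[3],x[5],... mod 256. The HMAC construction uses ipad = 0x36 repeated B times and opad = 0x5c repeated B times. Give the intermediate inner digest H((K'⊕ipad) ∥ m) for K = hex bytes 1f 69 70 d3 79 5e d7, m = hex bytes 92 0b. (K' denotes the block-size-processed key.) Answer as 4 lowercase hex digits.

aa3e

Key hex bytes 1f 69 70 d3 79 5e d7 is exactly B = 7 bytes: K' = 1f 69 70 d3 79 5e d7.
K' ⊕ ipad = 29 5f 46 e5 4f 68 e1.
Inner input = 29 5f 46 e5 4f 68 e1 ∥ 92 0b.
Inner hash: even-index sum = 426 mod 256 = 170; odd-index sum = 574 mod 256 = 62 → aa 3e.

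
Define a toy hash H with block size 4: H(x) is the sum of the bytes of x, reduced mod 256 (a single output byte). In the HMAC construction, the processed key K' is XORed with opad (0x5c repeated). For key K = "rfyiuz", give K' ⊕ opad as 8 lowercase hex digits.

Key "rfyiuz" = 72 66 79 69 75 7a is 6 bytes > B = 4, so hash it first: H(key) = a9, then zero-pad to 4 bytes: K' = a9 00 00 00.
XOR each byte with 0x5c: a9⊕5c=f5, 00⊕5c=5c, 00⊕5c=5c, 00⊕5c=5c.

f55c5c5c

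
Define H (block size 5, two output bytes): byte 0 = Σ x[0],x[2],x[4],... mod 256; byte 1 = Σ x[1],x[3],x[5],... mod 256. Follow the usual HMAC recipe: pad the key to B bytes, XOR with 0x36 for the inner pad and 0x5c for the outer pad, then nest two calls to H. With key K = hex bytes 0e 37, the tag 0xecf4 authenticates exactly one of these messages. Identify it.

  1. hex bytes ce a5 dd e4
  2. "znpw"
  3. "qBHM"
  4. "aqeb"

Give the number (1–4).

Key hex bytes 0e 37 is 2 bytes ≤ B = 5; zero-pad to 5 bytes: K' = 0e 37 00 00 00.
K' ⊕ ipad = 38 01 36 36 36; K' ⊕ opad = 52 6b 5c 5c 5c.
m1: inner = H(38 01 36 36 36 ce a5 dd e4) = 2d e2; tag = H(52 6b 5c 5c 5c 2d e2) = ecf4 ← matches
m2: inner = H(38 01 36 36 36 7a 6e 70 77) = 89 21; tag = H(52 6b 5c 5c 5c 89 21) = 2b50
m3: inner = H(38 01 36 36 36 71 42 48 4d) = 33 f0; tag = H(52 6b 5c 5c 5c 33 f0) = fafa
m4: inner = H(38 01 36 36 36 61 71 65 62) = 77 fd; tag = H(52 6b 5c 5c 5c 77 fd) = 073e

1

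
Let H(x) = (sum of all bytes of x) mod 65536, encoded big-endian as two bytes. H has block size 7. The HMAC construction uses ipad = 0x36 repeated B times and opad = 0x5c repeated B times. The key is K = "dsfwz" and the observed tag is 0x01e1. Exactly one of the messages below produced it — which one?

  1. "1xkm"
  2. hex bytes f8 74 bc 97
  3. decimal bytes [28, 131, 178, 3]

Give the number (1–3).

Key "dsfwz" = 64 73 66 77 7a is 5 bytes ≤ B = 7; zero-pad to 7 bytes: K' = 64 73 66 77 7a 00 00.
K' ⊕ ipad = 52 45 50 41 4c 36 36; K' ⊕ opad = 38 2f 3a 2b 26 5c 5c.
m1: inner = H(52 45 50 41 4c 36 36 31 78 6b 6d) = 03 61; tag = H(38 2f 3a 2b 26 5c 5c 03 61) = 020e
m2: inner = H(52 45 50 41 4c 36 36 f8 74 bc 97) = 04 9f; tag = H(38 2f 3a 2b 26 5c 5c 04 9f) = 024d
m3: inner = H(52 45 50 41 4c 36 36 1c 83 b2 03) = 03 34; tag = H(38 2f 3a 2b 26 5c 5c 03 34) = 01e1 ← matches

3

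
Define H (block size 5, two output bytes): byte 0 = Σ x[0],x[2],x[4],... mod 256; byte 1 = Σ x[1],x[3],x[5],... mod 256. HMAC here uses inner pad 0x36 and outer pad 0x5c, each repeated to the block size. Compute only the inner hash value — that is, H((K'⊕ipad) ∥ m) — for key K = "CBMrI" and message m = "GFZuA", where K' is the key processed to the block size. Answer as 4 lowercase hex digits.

2a9a

Key "CBMrI" = 43 42 4d 72 49 is exactly B = 5 bytes: K' = 43 42 4d 72 49.
K' ⊕ ipad = 75 74 7b 44 7f.
Inner input = 75 74 7b 44 7f ∥ 47 46 5a 75 41.
Inner hash: even-index sum = 554 mod 256 = 42; odd-index sum = 410 mod 256 = 154 → 2a 9a.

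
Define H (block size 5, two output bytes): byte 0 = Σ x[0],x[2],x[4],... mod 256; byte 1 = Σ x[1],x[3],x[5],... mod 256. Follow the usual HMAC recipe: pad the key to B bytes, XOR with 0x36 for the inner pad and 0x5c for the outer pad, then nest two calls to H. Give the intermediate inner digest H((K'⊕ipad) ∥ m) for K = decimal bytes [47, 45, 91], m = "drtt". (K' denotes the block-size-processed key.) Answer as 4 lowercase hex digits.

a229

Key decimal bytes [47, 45, 91] = 2f 2d 5b is 3 bytes ≤ B = 5; zero-pad to 5 bytes: K' = 2f 2d 5b 00 00.
K' ⊕ ipad = 19 1b 6d 36 36.
Inner input = 19 1b 6d 36 36 ∥ 64 72 74 74.
Inner hash: even-index sum = 418 mod 256 = 162; odd-index sum = 297 mod 256 = 41 → a2 29.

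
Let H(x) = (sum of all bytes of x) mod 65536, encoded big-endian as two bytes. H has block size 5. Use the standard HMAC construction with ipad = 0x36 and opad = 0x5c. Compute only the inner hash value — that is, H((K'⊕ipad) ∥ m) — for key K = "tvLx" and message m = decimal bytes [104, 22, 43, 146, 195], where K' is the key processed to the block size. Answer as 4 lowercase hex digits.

Key "tvLx" = 74 76 4c 78 is 4 bytes ≤ B = 5; zero-pad to 5 bytes: K' = 74 76 4c 78 00.
K' ⊕ ipad = 42 40 7a 4e 36.
Inner input = 42 40 7a 4e 36 ∥ 68 16 2b 92 c3.
Inner hash: sum = 66+64+122+78+54+104+22+43+146+195 = 894 → 03 7e.

037e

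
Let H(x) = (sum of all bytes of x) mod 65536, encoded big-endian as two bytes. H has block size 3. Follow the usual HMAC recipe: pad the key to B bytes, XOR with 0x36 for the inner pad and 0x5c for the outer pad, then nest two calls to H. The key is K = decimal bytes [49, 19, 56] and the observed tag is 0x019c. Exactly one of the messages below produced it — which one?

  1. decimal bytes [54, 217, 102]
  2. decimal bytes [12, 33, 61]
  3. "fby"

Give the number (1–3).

3

Key decimal bytes [49, 19, 56] = 31 13 38 is exactly B = 3 bytes: K' = 31 13 38.
K' ⊕ ipad = 07 25 0e; K' ⊕ opad = 6d 4f 64.
m1: inner = H(07 25 0e 36 d9 66) = 01 af; tag = H(6d 4f 64 01 af) = 01d0
m2: inner = H(07 25 0e 0c 21 3d) = 00 a4; tag = H(6d 4f 64 00 a4) = 01c4
m3: inner = H(07 25 0e 66 62 79) = 01 7b; tag = H(6d 4f 64 01 7b) = 019c ← matches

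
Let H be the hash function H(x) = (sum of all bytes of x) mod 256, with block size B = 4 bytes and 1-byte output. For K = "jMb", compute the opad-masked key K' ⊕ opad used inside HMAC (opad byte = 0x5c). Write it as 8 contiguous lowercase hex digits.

36113e5c

Key "jMb" = 6a 4d 62 is 3 bytes ≤ B = 4; zero-pad to 4 bytes: K' = 6a 4d 62 00.
XOR each byte with 0x5c: 6a⊕5c=36, 4d⊕5c=11, 62⊕5c=3e, 00⊕5c=5c.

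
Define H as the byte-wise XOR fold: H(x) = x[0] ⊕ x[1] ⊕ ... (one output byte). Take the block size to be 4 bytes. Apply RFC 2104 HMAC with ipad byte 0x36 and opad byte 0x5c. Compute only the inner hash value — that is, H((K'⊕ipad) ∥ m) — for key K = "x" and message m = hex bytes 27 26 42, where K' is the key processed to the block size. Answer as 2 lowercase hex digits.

Key "x" = 78 is 1 byte ≤ B = 4; zero-pad to 4 bytes: K' = 78 00 00 00.
K' ⊕ ipad = 4e 36 36 36.
Inner input = 4e 36 36 36 ∥ 27 26 42.
Inner hash: XOR 4e⊕36⊕36⊕36⊕27⊕26⊕42 = 3b.

3b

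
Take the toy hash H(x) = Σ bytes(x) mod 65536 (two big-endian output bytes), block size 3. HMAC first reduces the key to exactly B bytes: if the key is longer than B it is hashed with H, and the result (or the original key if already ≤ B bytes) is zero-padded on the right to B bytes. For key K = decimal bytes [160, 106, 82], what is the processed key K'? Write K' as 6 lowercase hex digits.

Key decimal bytes [160, 106, 82] = a0 6a 52 is exactly B = 3 bytes: K' = a0 6a 52.

a06a52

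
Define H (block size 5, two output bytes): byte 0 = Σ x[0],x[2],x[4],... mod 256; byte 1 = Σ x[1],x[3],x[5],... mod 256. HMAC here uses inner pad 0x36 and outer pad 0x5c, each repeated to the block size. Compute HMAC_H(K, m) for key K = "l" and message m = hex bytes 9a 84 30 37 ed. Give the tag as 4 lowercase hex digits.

0b39

Key "l" = 6c is 1 byte ≤ B = 5; zero-pad to 5 bytes: K' = 6c 00 00 00 00.
K' ⊕ ipad = 5a 36 36 36 36.  K' ⊕ opad = 30 5c 5c 5c 5c.
Inner input = (K'⊕ipad) ∥ m = 5a 36 36 36 36 ∥ 9a 84 30 37 ed.
Inner hash: even-index sum = 385 mod 256 = 129; odd-index sum = 547 mod 256 = 35 → 81 23.
Outer input = (K'⊕opad) ∥ inner = 30 5c 5c 5c 5c ∥ 81 23.
Outer hash (tag): even-index sum = 267 mod 256 = 11; odd-index sum = 313 mod 256 = 57 → 0b 39.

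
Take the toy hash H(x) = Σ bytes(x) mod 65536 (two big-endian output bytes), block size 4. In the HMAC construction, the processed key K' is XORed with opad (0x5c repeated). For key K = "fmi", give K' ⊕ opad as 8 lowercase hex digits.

3a31355c

Key "fmi" = 66 6d 69 is 3 bytes ≤ B = 4; zero-pad to 4 bytes: K' = 66 6d 69 00.
XOR each byte with 0x5c: 66⊕5c=3a, 6d⊕5c=31, 69⊕5c=35, 00⊕5c=5c.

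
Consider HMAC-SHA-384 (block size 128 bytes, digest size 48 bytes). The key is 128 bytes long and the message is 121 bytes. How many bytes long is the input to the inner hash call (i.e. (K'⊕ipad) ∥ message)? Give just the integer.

249

Key is 128 ≤ 128 bytes, zero-padded: |K'| = 128.
Inner input = (K'⊕ipad) ∥ m → 128 + 121 = 249 bytes.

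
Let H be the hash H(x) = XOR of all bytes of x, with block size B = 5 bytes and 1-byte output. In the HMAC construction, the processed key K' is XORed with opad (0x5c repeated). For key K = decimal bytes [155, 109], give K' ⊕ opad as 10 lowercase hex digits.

Key decimal bytes [155, 109] = 9b 6d is 2 bytes ≤ B = 5; zero-pad to 5 bytes: K' = 9b 6d 00 00 00.
XOR each byte with 0x5c: 9b⊕5c=c7, 6d⊕5c=31, 00⊕5c=5c, 00⊕5c=5c, 00⊕5c=5c.

c7315c5c5c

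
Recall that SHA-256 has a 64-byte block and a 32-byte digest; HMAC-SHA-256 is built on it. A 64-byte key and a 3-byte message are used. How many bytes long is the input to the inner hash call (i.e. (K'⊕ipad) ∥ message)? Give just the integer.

67

Key is 64 ≤ 64 bytes, zero-padded: |K'| = 64.
Inner input = (K'⊕ipad) ∥ m → 64 + 3 = 67 bytes.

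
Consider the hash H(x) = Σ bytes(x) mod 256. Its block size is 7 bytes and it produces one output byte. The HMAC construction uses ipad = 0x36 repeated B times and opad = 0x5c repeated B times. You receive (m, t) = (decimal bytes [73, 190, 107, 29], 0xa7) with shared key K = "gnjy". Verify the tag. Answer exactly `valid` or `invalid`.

invalid

Key "gnjy" = 67 6e 6a 79 is 4 bytes ≤ B = 7; zero-pad to 7 bytes: K' = 67 6e 6a 79 00 00 00.
K' ⊕ ipad = 51 58 5c 4f 36 36 36; K' ⊕ opad = 3b 32 36 25 5c 5c 5c.
Inner hash: sum = 81+88+92+79+54+54+54+73+190+107+29 = 901; mod 256 = 133 → 85.
Outer hash (recomputed tag): sum = 59+50+54+37+92+92+92+133 = 609; mod 256 = 97 → 61.
Recomputed tag = 61; claimed = a7 → mismatch.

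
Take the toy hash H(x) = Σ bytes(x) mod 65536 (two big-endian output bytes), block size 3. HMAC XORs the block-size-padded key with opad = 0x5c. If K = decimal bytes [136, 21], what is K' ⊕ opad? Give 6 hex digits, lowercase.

Key decimal bytes [136, 21] = 88 15 is 2 bytes ≤ B = 3; zero-pad to 3 bytes: K' = 88 15 00.
XOR each byte with 0x5c: 88⊕5c=d4, 15⊕5c=49, 00⊕5c=5c.

d4495c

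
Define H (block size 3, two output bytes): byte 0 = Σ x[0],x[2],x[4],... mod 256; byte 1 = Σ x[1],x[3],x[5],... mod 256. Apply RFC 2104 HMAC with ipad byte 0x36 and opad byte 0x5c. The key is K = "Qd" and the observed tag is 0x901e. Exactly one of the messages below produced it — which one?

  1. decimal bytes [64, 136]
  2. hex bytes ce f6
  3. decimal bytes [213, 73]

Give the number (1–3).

Key "Qd" = 51 64 is 2 bytes ≤ B = 3; zero-pad to 3 bytes: K' = 51 64 00.
K' ⊕ ipad = 67 52 36; K' ⊕ opad = 0d 38 5c.
m1: inner = H(67 52 36 40 88) = 25 92; tag = H(0d 38 5c 25 92) = fb5d
m2: inner = H(67 52 36 ce f6) = 93 20; tag = H(0d 38 5c 93 20) = 89cb
m3: inner = H(67 52 36 d5 49) = e6 27; tag = H(0d 38 5c e6 27) = 901e ← matches

3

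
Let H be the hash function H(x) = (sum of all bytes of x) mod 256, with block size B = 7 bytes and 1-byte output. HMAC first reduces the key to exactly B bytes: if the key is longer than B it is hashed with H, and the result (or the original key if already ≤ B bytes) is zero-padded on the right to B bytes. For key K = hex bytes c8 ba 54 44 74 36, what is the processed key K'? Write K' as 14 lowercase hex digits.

c8ba5444743600

Key hex bytes c8 ba 54 44 74 36 is 6 bytes ≤ B = 7; zero-pad to 7 bytes: K' = c8 ba 54 44 74 36 00.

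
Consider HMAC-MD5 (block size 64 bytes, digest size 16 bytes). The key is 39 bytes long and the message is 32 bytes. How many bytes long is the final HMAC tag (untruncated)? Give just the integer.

The tag is one MD5 digest: 16 bytes.

16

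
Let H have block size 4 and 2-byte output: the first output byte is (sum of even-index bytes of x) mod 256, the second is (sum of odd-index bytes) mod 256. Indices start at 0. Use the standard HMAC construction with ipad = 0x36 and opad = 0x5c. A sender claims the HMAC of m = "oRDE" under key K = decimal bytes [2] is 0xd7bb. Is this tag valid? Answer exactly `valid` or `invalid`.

valid

Key decimal bytes [2] = 02 is 1 byte ≤ B = 4; zero-pad to 4 bytes: K' = 02 00 00 00.
K' ⊕ ipad = 34 36 36 36; K' ⊕ opad = 5e 5c 5c 5c.
Inner hash: even-index sum = 285 mod 256 = 29; odd-index sum = 259 mod 256 = 3 → 1d 03.
Outer hash (recomputed tag): even-index sum = 215 mod 256 = 215; odd-index sum = 187 mod 256 = 187 → d7 bb.
Recomputed tag = d7bb; claimed = d7bb → match.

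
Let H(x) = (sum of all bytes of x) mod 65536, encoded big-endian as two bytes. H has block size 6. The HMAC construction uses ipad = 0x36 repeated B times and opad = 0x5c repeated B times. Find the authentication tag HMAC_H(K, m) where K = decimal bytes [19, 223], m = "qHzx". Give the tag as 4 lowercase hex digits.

Key decimal bytes [19, 223] = 13 df is 2 bytes ≤ B = 6; zero-pad to 6 bytes: K' = 13 df 00 00 00 00.
K' ⊕ ipad = 25 e9 36 36 36 36.  K' ⊕ opad = 4f 83 5c 5c 5c 5c.
Inner input = (K'⊕ipad) ∥ m = 25 e9 36 36 36 36 ∥ 71 48 7a 78.
Inner hash: sum = 37+233+54+54+54+54+113+72+122+120 = 913 → 03 91.
Outer input = (K'⊕opad) ∥ inner = 4f 83 5c 5c 5c 5c ∥ 03 91.
Outer hash (tag): sum = 79+131+92+92+92+92+3+145 = 726 → 02 d6.

02d6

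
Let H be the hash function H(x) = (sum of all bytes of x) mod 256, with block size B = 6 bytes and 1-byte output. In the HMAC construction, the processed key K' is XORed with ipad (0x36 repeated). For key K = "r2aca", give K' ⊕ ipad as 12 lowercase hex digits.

440457555736

Key "r2aca" = 72 32 61 63 61 is 5 bytes ≤ B = 6; zero-pad to 6 bytes: K' = 72 32 61 63 61 00.
XOR each byte with 0x36: 72⊕36=44, 32⊕36=04, 61⊕36=57, 63⊕36=55, 61⊕36=57, 00⊕36=36.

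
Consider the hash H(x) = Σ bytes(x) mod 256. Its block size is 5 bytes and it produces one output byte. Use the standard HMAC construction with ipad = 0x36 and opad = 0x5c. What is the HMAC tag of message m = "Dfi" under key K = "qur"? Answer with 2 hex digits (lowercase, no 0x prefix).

89

Key "qur" = 71 75 72 is 3 bytes ≤ B = 5; zero-pad to 5 bytes: K' = 71 75 72 00 00.
K' ⊕ ipad = 47 43 44 36 36.  K' ⊕ opad = 2d 29 2e 5c 5c.
Inner input = (K'⊕ipad) ∥ m = 47 43 44 36 36 ∥ 44 66 69.
Inner hash: sum = 71+67+68+54+54+68+102+105 = 589; mod 256 = 77 → 4d.
Outer input = (K'⊕opad) ∥ inner = 2d 29 2e 5c 5c ∥ 4d.
Outer hash (tag): sum = 45+41+46+92+92+77 = 393; mod 256 = 137 → 89.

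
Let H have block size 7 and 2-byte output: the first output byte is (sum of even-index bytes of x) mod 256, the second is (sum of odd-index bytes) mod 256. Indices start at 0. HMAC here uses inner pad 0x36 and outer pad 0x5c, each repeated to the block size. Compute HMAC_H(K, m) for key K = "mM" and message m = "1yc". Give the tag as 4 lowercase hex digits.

c03f

Key "mM" = 6d 4d is 2 bytes ≤ B = 7; zero-pad to 7 bytes: K' = 6d 4d 00 00 00 00 00.
K' ⊕ ipad = 5b 7b 36 36 36 36 36.  K' ⊕ opad = 31 11 5c 5c 5c 5c 5c.
Inner input = (K'⊕ipad) ∥ m = 5b 7b 36 36 36 36 36 ∥ 31 79 63.
Inner hash: even-index sum = 374 mod 256 = 118; odd-index sum = 379 mod 256 = 123 → 76 7b.
Outer input = (K'⊕opad) ∥ inner = 31 11 5c 5c 5c 5c 5c ∥ 76 7b.
Outer hash (tag): even-index sum = 448 mod 256 = 192; odd-index sum = 319 mod 256 = 63 → c0 3f.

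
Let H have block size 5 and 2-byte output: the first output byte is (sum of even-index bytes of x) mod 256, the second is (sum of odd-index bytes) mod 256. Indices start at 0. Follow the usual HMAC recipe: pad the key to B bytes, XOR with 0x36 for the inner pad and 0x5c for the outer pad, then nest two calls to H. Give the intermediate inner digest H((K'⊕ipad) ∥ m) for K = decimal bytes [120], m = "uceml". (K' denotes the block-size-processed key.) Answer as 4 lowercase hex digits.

8ab2

Key decimal bytes [120] = 78 is 1 byte ≤ B = 5; zero-pad to 5 bytes: K' = 78 00 00 00 00.
K' ⊕ ipad = 4e 36 36 36 36.
Inner input = 4e 36 36 36 36 ∥ 75 63 65 6d 6c.
Inner hash: even-index sum = 394 mod 256 = 138; odd-index sum = 434 mod 256 = 178 → 8a b2.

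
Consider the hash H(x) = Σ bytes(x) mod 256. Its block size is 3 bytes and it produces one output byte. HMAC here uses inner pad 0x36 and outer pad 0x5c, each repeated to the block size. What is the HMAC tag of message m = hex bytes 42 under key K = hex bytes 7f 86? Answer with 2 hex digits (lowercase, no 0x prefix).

ca

Key hex bytes 7f 86 is 2 bytes ≤ B = 3; zero-pad to 3 bytes: K' = 7f 86 00.
K' ⊕ ipad = 49 b0 36.  K' ⊕ opad = 23 da 5c.
Inner input = (K'⊕ipad) ∥ m = 49 b0 36 ∥ 42.
Inner hash: sum = 73+176+54+66 = 369; mod 256 = 113 → 71.
Outer input = (K'⊕opad) ∥ inner = 23 da 5c ∥ 71.
Outer hash (tag): sum = 35+218+92+113 = 458; mod 256 = 202 → ca.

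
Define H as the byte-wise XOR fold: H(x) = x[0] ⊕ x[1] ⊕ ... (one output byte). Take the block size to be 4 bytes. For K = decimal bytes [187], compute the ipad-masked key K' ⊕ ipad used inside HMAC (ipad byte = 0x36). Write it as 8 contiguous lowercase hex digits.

8d363636

Key decimal bytes [187] = bb is 1 byte ≤ B = 4; zero-pad to 4 bytes: K' = bb 00 00 00.
XOR each byte with 0x36: bb⊕36=8d, 00⊕36=36, 00⊕36=36, 00⊕36=36.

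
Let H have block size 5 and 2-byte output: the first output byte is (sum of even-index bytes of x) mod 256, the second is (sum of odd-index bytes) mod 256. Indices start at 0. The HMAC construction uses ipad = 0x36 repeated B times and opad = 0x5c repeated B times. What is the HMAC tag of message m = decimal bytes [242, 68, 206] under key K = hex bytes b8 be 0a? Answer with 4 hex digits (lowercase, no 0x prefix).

Key hex bytes b8 be 0a is 3 bytes ≤ B = 5; zero-pad to 5 bytes: K' = b8 be 0a 00 00.
K' ⊕ ipad = 8e 88 3c 36 36.  K' ⊕ opad = e4 e2 56 5c 5c.
Inner input = (K'⊕ipad) ∥ m = 8e 88 3c 36 36 ∥ f2 44 ce.
Inner hash: even-index sum = 324 mod 256 = 68; odd-index sum = 638 mod 256 = 126 → 44 7e.
Outer input = (K'⊕opad) ∥ inner = e4 e2 56 5c 5c ∥ 44 7e.
Outer hash (tag): even-index sum = 532 mod 256 = 20; odd-index sum = 386 mod 256 = 130 → 14 82.

1482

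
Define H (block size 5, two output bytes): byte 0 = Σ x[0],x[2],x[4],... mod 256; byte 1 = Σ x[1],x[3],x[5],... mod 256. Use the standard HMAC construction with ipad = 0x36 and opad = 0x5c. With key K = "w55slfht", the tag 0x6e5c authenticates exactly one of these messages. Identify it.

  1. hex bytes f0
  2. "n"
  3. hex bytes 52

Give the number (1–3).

1

Key "w55slfht" = 77 35 35 73 6c 66 68 74 is 8 bytes > B = 5, so hash it first: H(key) = 80 82, then zero-pad to 5 bytes: K' = 80 82 00 00 00.
K' ⊕ ipad = b6 b4 36 36 36; K' ⊕ opad = dc de 5c 5c 5c.
m1: inner = H(b6 b4 36 36 36 f0) = 22 da; tag = H(dc de 5c 5c 5c 22 da) = 6e5c ← matches
m2: inner = H(b6 b4 36 36 36 6e) = 22 58; tag = H(dc de 5c 5c 5c 22 58) = ec5c
m3: inner = H(b6 b4 36 36 36 52) = 22 3c; tag = H(dc de 5c 5c 5c 22 3c) = d05c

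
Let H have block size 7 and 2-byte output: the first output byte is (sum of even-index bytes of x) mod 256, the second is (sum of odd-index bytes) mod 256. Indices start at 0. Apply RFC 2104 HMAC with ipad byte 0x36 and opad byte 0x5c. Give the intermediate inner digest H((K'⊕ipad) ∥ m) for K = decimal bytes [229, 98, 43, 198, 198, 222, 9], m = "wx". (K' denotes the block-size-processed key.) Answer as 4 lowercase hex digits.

Key decimal bytes [229, 98, 43, 198, 198, 222, 9] = e5 62 2b c6 c6 de 09 is exactly B = 7 bytes: K' = e5 62 2b c6 c6 de 09.
K' ⊕ ipad = d3 54 1d f0 f0 e8 3f.
Inner input = d3 54 1d f0 f0 e8 3f ∥ 77 78.
Inner hash: even-index sum = 663 mod 256 = 151; odd-index sum = 675 mod 256 = 163 → 97 a3.

97a3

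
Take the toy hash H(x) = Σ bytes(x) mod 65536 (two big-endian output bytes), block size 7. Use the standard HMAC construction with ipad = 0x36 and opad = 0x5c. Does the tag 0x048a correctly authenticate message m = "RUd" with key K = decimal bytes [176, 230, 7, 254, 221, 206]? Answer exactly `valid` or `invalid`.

Key decimal bytes [176, 230, 7, 254, 221, 206] = b0 e6 07 fe dd ce is 6 bytes ≤ B = 7; zero-pad to 7 bytes: K' = b0 e6 07 fe dd ce 00.
K' ⊕ ipad = 86 d0 31 c8 eb f8 36; K' ⊕ opad = ec ba 5b a2 81 92 5c.
Inner hash: sum = 134+208+49+200+235+248+54+82+85+100 = 1395 → 05 73.
Outer hash (recomputed tag): sum = 236+186+91+162+129+146+92+5+115 = 1162 → 04 8a.
Recomputed tag = 048a; claimed = 048a → match.

valid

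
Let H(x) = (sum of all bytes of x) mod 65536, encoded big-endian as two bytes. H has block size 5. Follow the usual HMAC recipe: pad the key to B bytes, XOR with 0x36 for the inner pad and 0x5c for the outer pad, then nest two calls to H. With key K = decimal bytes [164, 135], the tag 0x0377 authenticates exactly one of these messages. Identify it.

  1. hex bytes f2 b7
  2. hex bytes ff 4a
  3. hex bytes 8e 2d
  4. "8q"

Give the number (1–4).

4

Key decimal bytes [164, 135] = a4 87 is 2 bytes ≤ B = 5; zero-pad to 5 bytes: K' = a4 87 00 00 00.
K' ⊕ ipad = 92 b1 36 36 36; K' ⊕ opad = f8 db 5c 5c 5c.
m1: inner = H(92 b1 36 36 36 f2 b7) = 03 8e; tag = H(f8 db 5c 5c 5c 03 8e) = 0378
m2: inner = H(92 b1 36 36 36 ff 4a) = 03 2e; tag = H(f8 db 5c 5c 5c 03 2e) = 0318
m3: inner = H(92 b1 36 36 36 8e 2d) = 02 a0; tag = H(f8 db 5c 5c 5c 02 a0) = 0389
m4: inner = H(92 b1 36 36 36 38 71) = 02 8e; tag = H(f8 db 5c 5c 5c 02 8e) = 0377 ← matches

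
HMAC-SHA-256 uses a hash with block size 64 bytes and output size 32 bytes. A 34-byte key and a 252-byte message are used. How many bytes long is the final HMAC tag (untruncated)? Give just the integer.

The tag is one SHA-256 digest: 32 bytes.

32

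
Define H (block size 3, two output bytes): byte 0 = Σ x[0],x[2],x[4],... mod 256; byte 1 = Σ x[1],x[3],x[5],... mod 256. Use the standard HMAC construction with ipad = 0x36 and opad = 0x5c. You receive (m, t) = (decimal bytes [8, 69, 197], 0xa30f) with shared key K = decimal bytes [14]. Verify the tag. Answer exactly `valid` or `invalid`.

invalid

Key decimal bytes [14] = 0e is 1 byte ≤ B = 3; zero-pad to 3 bytes: K' = 0e 00 00.
K' ⊕ ipad = 38 36 36; K' ⊕ opad = 52 5c 5c.
Inner hash: even-index sum = 179 mod 256 = 179; odd-index sum = 259 mod 256 = 3 → b3 03.
Outer hash (recomputed tag): even-index sum = 177 mod 256 = 177; odd-index sum = 271 mod 256 = 15 → b1 0f.
Recomputed tag = b10f; claimed = a30f → mismatch.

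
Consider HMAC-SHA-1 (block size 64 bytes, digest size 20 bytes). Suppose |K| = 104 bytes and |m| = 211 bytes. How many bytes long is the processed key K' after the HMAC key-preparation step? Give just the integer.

64

Key is 104 > 64 bytes, so it is hashed to 20 bytes then zero-padded to 64: |K'| = 64.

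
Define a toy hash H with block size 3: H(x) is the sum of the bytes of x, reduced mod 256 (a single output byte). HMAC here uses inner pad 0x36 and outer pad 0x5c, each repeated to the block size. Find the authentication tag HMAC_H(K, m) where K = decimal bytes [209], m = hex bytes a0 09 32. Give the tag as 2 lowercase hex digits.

Key decimal bytes [209] = d1 is 1 byte ≤ B = 3; zero-pad to 3 bytes: K' = d1 00 00.
K' ⊕ ipad = e7 36 36.  K' ⊕ opad = 8d 5c 5c.
Inner input = (K'⊕ipad) ∥ m = e7 36 36 ∥ a0 09 32.
Inner hash: sum = 231+54+54+160+9+50 = 558; mod 256 = 46 → 2e.
Outer input = (K'⊕opad) ∥ inner = 8d 5c 5c ∥ 2e.
Outer hash (tag): sum = 141+92+92+46 = 371; mod 256 = 115 → 73.

73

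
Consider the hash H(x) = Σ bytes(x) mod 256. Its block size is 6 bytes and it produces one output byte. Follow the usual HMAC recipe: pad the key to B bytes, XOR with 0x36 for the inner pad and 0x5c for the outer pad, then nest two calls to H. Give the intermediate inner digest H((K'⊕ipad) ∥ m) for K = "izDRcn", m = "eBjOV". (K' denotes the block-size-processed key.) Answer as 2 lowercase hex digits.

e4

Key "izDRcn" = 69 7a 44 52 63 6e is exactly B = 6 bytes: K' = 69 7a 44 52 63 6e.
K' ⊕ ipad = 5f 4c 72 64 55 58.
Inner input = 5f 4c 72 64 55 58 ∥ 65 42 6a 4f 56.
Inner hash: sum = 95+76+114+100+85+88+101+66+106+79+86 = 996; mod 256 = 228 → e4.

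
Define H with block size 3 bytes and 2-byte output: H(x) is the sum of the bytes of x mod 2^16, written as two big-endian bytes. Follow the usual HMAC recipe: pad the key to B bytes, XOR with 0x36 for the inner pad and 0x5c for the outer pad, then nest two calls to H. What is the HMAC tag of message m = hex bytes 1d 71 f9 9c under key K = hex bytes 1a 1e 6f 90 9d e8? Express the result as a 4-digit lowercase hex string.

Key hex bytes 1a 1e 6f 90 9d e8 is 6 bytes > B = 3, so hash it first: H(key) = 02 bc, then zero-pad to 3 bytes: K' = 02 bc 00.
K' ⊕ ipad = 34 8a 36.  K' ⊕ opad = 5e e0 5c.
Inner input = (K'⊕ipad) ∥ m = 34 8a 36 ∥ 1d 71 f9 9c.
Inner hash: sum = 52+138+54+29+113+249+156 = 791 → 03 17.
Outer input = (K'⊕opad) ∥ inner = 5e e0 5c ∥ 03 17.
Outer hash (tag): sum = 94+224+92+3+23 = 436 → 01 b4.

01b4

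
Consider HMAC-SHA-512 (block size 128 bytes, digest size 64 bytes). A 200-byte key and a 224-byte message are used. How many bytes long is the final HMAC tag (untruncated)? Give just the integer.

64

The tag is one SHA-512 digest: 64 bytes.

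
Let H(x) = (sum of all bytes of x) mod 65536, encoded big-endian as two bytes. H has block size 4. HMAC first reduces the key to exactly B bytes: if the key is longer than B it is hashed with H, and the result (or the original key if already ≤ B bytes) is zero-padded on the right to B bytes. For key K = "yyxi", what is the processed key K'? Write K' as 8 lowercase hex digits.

Key "yyxi" = 79 79 78 69 is exactly B = 4 bytes: K' = 79 79 78 69.

79797869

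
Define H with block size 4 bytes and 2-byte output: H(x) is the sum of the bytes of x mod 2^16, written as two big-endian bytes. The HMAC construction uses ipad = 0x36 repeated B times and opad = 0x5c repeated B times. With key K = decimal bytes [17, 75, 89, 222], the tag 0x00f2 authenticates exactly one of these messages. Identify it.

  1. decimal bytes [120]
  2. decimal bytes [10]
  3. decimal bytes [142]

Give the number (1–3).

Key decimal bytes [17, 75, 89, 222] = 11 4b 59 de is exactly B = 4 bytes: K' = 11 4b 59 de.
K' ⊕ ipad = 27 7d 6f e8; K' ⊕ opad = 4d 17 05 82.
m1: inner = H(27 7d 6f e8 78) = 02 73; tag = H(4d 17 05 82 02 73) = 0160
m2: inner = H(27 7d 6f e8 0a) = 02 05; tag = H(4d 17 05 82 02 05) = 00f2 ← matches
m3: inner = H(27 7d 6f e8 8e) = 02 89; tag = H(4d 17 05 82 02 89) = 0176

2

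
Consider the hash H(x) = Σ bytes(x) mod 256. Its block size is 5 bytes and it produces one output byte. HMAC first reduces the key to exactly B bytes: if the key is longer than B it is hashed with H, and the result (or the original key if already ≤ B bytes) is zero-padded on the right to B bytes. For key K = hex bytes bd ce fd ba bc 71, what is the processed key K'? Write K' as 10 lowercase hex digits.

|K| = 6 > B = 5, so first hash the key.
H(K): sum = 189+206+253+186+188+113 = 1135; mod 256 = 111 → 6f.
Zero-pad H(K) = 6f to 5 bytes: K' = 6f 00 00 00 00.

6f00000000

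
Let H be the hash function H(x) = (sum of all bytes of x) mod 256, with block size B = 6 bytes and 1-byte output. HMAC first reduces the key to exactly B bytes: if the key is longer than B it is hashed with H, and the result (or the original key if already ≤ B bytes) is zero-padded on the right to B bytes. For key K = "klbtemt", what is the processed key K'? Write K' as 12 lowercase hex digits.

|K| = 7 > B = 6, so first hash the key.
H(K): sum = 107+108+98+116+101+109+116 = 755; mod 256 = 243 → f3.
Zero-pad H(K) = f3 to 6 bytes: K' = f3 00 00 00 00 00.

f30000000000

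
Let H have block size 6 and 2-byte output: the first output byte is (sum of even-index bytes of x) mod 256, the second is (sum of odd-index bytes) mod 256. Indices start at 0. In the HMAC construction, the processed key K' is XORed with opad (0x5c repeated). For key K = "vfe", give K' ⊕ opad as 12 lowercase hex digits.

Key "vfe" = 76 66 65 is 3 bytes ≤ B = 6; zero-pad to 6 bytes: K' = 76 66 65 00 00 00.
XOR each byte with 0x5c: 76⊕5c=2a, 66⊕5c=3a, 65⊕5c=39, 00⊕5c=5c, 00⊕5c=5c, 00⊕5c=5c.

2a3a395c5c5c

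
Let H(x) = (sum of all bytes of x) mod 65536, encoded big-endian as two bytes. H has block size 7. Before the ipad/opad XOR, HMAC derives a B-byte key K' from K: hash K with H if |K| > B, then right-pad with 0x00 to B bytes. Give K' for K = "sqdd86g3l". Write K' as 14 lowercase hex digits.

|K| = 9 > B = 7, so first hash the key.
H(K): sum = 115+113+100+100+56+54+103+51+108 = 800 → 03 20.
Zero-pad H(K) = 03 20 to 7 bytes: K' = 03 20 00 00 00 00 00.

03200000000000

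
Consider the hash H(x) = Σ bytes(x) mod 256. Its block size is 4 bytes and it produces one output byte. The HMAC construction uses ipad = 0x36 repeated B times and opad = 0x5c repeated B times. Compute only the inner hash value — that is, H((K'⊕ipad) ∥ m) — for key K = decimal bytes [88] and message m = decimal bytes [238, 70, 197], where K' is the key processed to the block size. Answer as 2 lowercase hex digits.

Key decimal bytes [88] = 58 is 1 byte ≤ B = 4; zero-pad to 4 bytes: K' = 58 00 00 00.
K' ⊕ ipad = 6e 36 36 36.
Inner input = 6e 36 36 36 ∥ ee 46 c5.
Inner hash: sum = 110+54+54+54+238+70+197 = 777; mod 256 = 9 → 09.

09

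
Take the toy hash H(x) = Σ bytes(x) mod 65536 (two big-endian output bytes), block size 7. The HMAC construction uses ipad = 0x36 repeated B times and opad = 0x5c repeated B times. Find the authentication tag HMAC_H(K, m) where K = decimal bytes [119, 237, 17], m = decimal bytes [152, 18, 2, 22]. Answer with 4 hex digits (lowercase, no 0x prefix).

Key decimal bytes [119, 237, 17] = 77 ed 11 is 3 bytes ≤ B = 7; zero-pad to 7 bytes: K' = 77 ed 11 00 00 00 00.
K' ⊕ ipad = 41 db 27 36 36 36 36.  K' ⊕ opad = 2b b1 4d 5c 5c 5c 5c.
Inner input = (K'⊕ipad) ∥ m = 41 db 27 36 36 36 36 ∥ 98 12 02 16.
Inner hash: sum = 65+219+39+54+54+54+54+152+18+2+22 = 733 → 02 dd.
Outer input = (K'⊕opad) ∥ inner = 2b b1 4d 5c 5c 5c 5c ∥ 02 dd.
Outer hash (tag): sum = 43+177+77+92+92+92+92+2+221 = 888 → 03 78.

0378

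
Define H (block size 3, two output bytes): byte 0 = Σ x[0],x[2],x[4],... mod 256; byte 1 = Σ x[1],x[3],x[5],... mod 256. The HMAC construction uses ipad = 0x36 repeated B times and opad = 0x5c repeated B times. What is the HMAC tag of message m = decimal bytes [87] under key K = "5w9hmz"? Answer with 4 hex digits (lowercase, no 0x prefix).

Key "5w9hmz" = 35 77 39 68 6d 7a is 6 bytes > B = 3, so hash it first: H(key) = db 59, then zero-pad to 3 bytes: K' = db 59 00.
K' ⊕ ipad = ed 6f 36.  K' ⊕ opad = 87 05 5c.
Inner input = (K'⊕ipad) ∥ m = ed 6f 36 ∥ 57.
Inner hash: even-index sum = 291 mod 256 = 35; odd-index sum = 198 mod 256 = 198 → 23 c6.
Outer input = (K'⊕opad) ∥ inner = 87 05 5c ∥ 23 c6.
Outer hash (tag): even-index sum = 425 mod 256 = 169; odd-index sum = 40 mod 256 = 40 → a9 28.

a928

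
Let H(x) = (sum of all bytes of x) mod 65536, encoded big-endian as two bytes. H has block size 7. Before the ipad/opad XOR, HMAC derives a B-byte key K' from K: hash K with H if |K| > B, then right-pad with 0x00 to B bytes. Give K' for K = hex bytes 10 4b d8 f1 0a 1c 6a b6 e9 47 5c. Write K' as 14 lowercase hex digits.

04f60000000000

|K| = 11 > B = 7, so first hash the key.
H(K): sum = 16+75+216+241+10+28+106+182+233+71+92 = 1270 → 04 f6.
Zero-pad H(K) = 04 f6 to 7 bytes: K' = 04 f6 00 00 00 00 00.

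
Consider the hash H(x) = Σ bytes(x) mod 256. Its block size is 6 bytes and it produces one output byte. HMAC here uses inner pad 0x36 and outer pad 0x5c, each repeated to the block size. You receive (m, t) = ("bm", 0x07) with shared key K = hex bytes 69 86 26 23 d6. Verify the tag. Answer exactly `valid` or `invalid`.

Key hex bytes 69 86 26 23 d6 is 5 bytes ≤ B = 6; zero-pad to 6 bytes: K' = 69 86 26 23 d6 00.
K' ⊕ ipad = 5f b0 10 15 e0 36; K' ⊕ opad = 35 da 7a 7f 8a 5c.
Inner hash: sum = 95+176+16+21+224+54+98+109 = 793; mod 256 = 25 → 19.
Outer hash (recomputed tag): sum = 53+218+122+127+138+92+25 = 775; mod 256 = 7 → 07.
Recomputed tag = 07; claimed = 07 → match.

valid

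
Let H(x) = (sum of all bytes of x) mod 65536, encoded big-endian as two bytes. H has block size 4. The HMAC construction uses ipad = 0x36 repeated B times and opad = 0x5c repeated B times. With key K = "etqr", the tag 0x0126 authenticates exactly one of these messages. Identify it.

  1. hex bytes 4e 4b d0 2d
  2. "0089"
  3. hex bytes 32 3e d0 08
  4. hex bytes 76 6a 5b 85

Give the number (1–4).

3

Key "etqr" = 65 74 71 72 is exactly B = 4 bytes: K' = 65 74 71 72.
K' ⊕ ipad = 53 42 47 44; K' ⊕ opad = 39 28 2d 2e.
m1: inner = H(53 42 47 44 4e 4b d0 2d) = 02 b6; tag = H(39 28 2d 2e 02 b6) = 0174
m2: inner = H(53 42 47 44 30 30 38 39) = 01 f1; tag = H(39 28 2d 2e 01 f1) = 01ae
m3: inner = H(53 42 47 44 32 3e d0 08) = 02 68; tag = H(39 28 2d 2e 02 68) = 0126 ← matches
m4: inner = H(53 42 47 44 76 6a 5b 85) = 02 e0; tag = H(39 28 2d 2e 02 e0) = 019e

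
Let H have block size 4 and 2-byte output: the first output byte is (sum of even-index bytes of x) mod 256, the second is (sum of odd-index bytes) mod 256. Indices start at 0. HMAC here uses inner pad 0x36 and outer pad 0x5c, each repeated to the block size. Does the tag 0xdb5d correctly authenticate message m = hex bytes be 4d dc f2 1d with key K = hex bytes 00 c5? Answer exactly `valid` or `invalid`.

Key hex bytes 00 c5 is 2 bytes ≤ B = 4; zero-pad to 4 bytes: K' = 00 c5 00 00.
K' ⊕ ipad = 36 f3 36 36; K' ⊕ opad = 5c 99 5c 5c.
Inner hash: even-index sum = 547 mod 256 = 35; odd-index sum = 616 mod 256 = 104 → 23 68.
Outer hash (recomputed tag): even-index sum = 219 mod 256 = 219; odd-index sum = 349 mod 256 = 93 → db 5d.
Recomputed tag = db5d; claimed = db5d → match.

valid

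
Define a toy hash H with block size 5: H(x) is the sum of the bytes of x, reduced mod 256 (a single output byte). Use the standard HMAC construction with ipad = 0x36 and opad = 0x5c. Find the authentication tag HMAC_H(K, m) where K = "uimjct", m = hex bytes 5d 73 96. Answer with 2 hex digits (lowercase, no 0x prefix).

38

Key "uimjct" = 75 69 6d 6a 63 74 is 6 bytes > B = 5, so hash it first: H(key) = 8c, then zero-pad to 5 bytes: K' = 8c 00 00 00 00.
K' ⊕ ipad = ba 36 36 36 36.  K' ⊕ opad = d0 5c 5c 5c 5c.
Inner input = (K'⊕ipad) ∥ m = ba 36 36 36 36 ∥ 5d 73 96.
Inner hash: sum = 186+54+54+54+54+93+115+150 = 760; mod 256 = 248 → f8.
Outer input = (K'⊕opad) ∥ inner = d0 5c 5c 5c 5c ∥ f8.
Outer hash (tag): sum = 208+92+92+92+92+248 = 824; mod 256 = 56 → 38.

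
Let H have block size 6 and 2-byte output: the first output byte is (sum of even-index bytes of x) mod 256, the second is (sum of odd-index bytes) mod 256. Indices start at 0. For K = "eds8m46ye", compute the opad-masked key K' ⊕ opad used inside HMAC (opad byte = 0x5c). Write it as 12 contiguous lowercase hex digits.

bc155c5c5c5c

Key "eds8m46ye" = 65 64 73 38 6d 34 36 79 65 is 9 bytes > B = 6, so hash it first: H(key) = e0 49, then zero-pad to 6 bytes: K' = e0 49 00 00 00 00.
XOR each byte with 0x5c: e0⊕5c=bc, 49⊕5c=15, 00⊕5c=5c, 00⊕5c=5c, 00⊕5c=5c, 00⊕5c=5c.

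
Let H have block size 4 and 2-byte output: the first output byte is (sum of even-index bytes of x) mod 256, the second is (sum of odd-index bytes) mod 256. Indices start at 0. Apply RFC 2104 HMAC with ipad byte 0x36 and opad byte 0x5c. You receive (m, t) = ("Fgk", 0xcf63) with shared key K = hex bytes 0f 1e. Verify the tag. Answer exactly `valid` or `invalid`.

valid

Key hex bytes 0f 1e is 2 bytes ≤ B = 4; zero-pad to 4 bytes: K' = 0f 1e 00 00.
K' ⊕ ipad = 39 28 36 36; K' ⊕ opad = 53 42 5c 5c.
Inner hash: even-index sum = 288 mod 256 = 32; odd-index sum = 197 mod 256 = 197 → 20 c5.
Outer hash (recomputed tag): even-index sum = 207 mod 256 = 207; odd-index sum = 355 mod 256 = 99 → cf 63.
Recomputed tag = cf63; claimed = cf63 → match.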